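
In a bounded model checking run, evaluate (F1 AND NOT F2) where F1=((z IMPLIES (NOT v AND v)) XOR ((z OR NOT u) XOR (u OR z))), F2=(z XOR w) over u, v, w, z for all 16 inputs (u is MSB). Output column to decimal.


F1 = ((z IMPLIES (NOT v AND v)) XOR ((z OR NOT u) XOR (u OR z)))
F2 = (z XOR w)
Counterexample to F1=>F2 is where F1=1 and F2=0.
Evaluate each row (bits = u,v,w,z, MSB first):
  row 0 [0000]: F1=0 F2=0 -> F1&~F2 -> 0
  row 1 [0001]: F1=0 F2=1 -> F1&~F2 -> 0
  row 2 [0010]: F1=0 F2=1 -> F1&~F2 -> 0
  row 3 [0011]: F1=0 F2=0 -> F1&~F2 -> 0
  row 4 [0100]: F1=0 F2=0 -> F1&~F2 -> 0
  row 5 [0101]: F1=0 F2=1 -> F1&~F2 -> 0
  row 6 [0110]: F1=0 F2=1 -> F1&~F2 -> 0
  row 7 [0111]: F1=0 F2=0 -> F1&~F2 -> 0
  row 8 [1000]: F1=0 F2=0 -> F1&~F2 -> 0
  row 9 [1001]: F1=0 F2=1 -> F1&~F2 -> 0
  row 10 [1010]: F1=0 F2=1 -> F1&~F2 -> 0
  row 11 [1011]: F1=0 F2=0 -> F1&~F2 -> 0
  row 12 [1100]: F1=0 F2=0 -> F1&~F2 -> 0
  row 13 [1101]: F1=0 F2=1 -> F1&~F2 -> 0
  row 14 [1110]: F1=0 F2=1 -> F1&~F2 -> 0
  row 15 [1111]: F1=0 F2=0 -> F1&~F2 -> 0
Full result column, 4 rows per line (u,v fixed per line; w,z runs 00..11 left to right):
  rows 0-3 [u,v=00]: 0000  = hex 0
  rows 4-7 [u,v=01]: 0000  = hex 0
  rows 8-11 [u,v=10]: 0000  = hex 0
  rows 12-15 [u,v=11]: 0000  = hex 0
Counterexample vector (row 0 .. row 15) = 0000000000000000
Output column grouped in 4s = 0000 0000 0000 0000 = 0x0000
Convert to decimal digit by digit (value = value*16 + digit):
  0 -> 0
  0*16 + 0 = 0
  0*16 + 0 = 0
  0*16 + 0 = 0
Decimal = 0

0


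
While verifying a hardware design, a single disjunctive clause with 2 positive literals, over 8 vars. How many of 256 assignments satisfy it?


Step 1: Total=2^8=256
Step 2: Unsat when all 2 false: 2^6=64
Step 3: Sat=256-64=192

192


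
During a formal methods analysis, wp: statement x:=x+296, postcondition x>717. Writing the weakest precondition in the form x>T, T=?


Formula: wp(x:=E, P) = P[E/x] (substitute E for x in postcondition)
Step 1: Postcondition: x>717
Step 2: Substitute x+296 for x: x+296>717
Step 3: Solve for x: x > 717-296 = 421

421


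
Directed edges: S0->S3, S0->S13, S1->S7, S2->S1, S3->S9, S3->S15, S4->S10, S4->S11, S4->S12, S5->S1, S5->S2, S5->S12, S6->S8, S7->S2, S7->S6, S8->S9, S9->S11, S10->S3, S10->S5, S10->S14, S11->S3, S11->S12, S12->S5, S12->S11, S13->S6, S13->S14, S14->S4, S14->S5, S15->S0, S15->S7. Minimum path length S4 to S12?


BFS layer-by-layer from S4:
  dist 0: {S4}
  dist 1: {S10, S11, S12}
  -> S12 reached at distance 1
Shortest path length = 1

1


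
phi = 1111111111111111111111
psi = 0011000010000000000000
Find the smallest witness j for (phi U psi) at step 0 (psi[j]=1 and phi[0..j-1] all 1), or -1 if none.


(phi U psi) at 0: need smallest j with psi[j]=1 and phi[i]=1 for all i in [0,j).
Scan from step 0:
  step 0: phi=1, psi=0 -> continue
  step 1: phi=1, psi=0 -> continue
  step 2: psi=1 and phi held for [0,2) -> witness found
Witness step = 2

2


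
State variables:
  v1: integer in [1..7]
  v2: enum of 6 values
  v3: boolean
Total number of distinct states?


State space = product of domain sizes of all variables.
Domain sizes:
  v1 (integer in [1..7]): 7
  v2 (enum of 6 values): 6
  v3 (boolean): 2
Product = 7 * 6 * 2 = 84

84


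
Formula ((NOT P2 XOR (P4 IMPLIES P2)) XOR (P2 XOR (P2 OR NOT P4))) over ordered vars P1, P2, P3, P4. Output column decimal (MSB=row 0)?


Formula: ((NOT P2 XOR (P4 IMPLIES P2)) XOR (P2 XOR (P2 OR NOT P4))) over P1, P2, P3, P4 (16 rows)
Evaluate each row (bits = P1,P2,P3,P4, MSB first):
  row 0 [0000]: ((NOT 0 XOR (0 IMPLIES 0)) XOR (0 XOR (0 OR NOT 0))) -> 1
  row 1 [0001]: ((NOT 0 XOR (1 IMPLIES 0)) XOR (0 XOR (0 OR NOT 1))) -> 1
  row 2 [0010]: ((NOT 0 XOR (0 IMPLIES 0)) XOR (0 XOR (0 OR NOT 0))) -> 1
  row 3 [0011]: ((NOT 0 XOR (1 IMPLIES 0)) XOR (0 XOR (0 OR NOT 1))) -> 1
  row 4 [0100]: ((NOT 1 XOR (0 IMPLIES 1)) XOR (1 XOR (1 OR NOT 0))) -> 1
  row 5 [0101]: ((NOT 1 XOR (1 IMPLIES 1)) XOR (1 XOR (1 OR NOT 1))) -> 1
  row 6 [0110]: ((NOT 1 XOR (0 IMPLIES 1)) XOR (1 XOR (1 OR NOT 0))) -> 1
  row 7 [0111]: ((NOT 1 XOR (1 IMPLIES 1)) XOR (1 XOR (1 OR NOT 1))) -> 1
  row 8 [1000]: ((NOT 0 XOR (0 IMPLIES 0)) XOR (0 XOR (0 OR NOT 0))) -> 1
  row 9 [1001]: ((NOT 0 XOR (1 IMPLIES 0)) XOR (0 XOR (0 OR NOT 1))) -> 1
  row 10 [1010]: ((NOT 0 XOR (0 IMPLIES 0)) XOR (0 XOR (0 OR NOT 0))) -> 1
  row 11 [1011]: ((NOT 0 XOR (1 IMPLIES 0)) XOR (0 XOR (0 OR NOT 1))) -> 1
  row 12 [1100]: ((NOT 1 XOR (0 IMPLIES 1)) XOR (1 XOR (1 OR NOT 0))) -> 1
  row 13 [1101]: ((NOT 1 XOR (1 IMPLIES 1)) XOR (1 XOR (1 OR NOT 1))) -> 1
  row 14 [1110]: ((NOT 1 XOR (0 IMPLIES 1)) XOR (1 XOR (1 OR NOT 0))) -> 1
  row 15 [1111]: ((NOT 1 XOR (1 IMPLIES 1)) XOR (1 XOR (1 OR NOT 1))) -> 1
Full result column, 4 rows per line (P1,P2 fixed per line; P3,P4 runs 00..11 left to right):
  rows 0-3 [P1,P2=00]: 1111  = hex F
  rows 4-7 [P1,P2=01]: 1111  = hex F
  rows 8-11 [P1,P2=10]: 1111  = hex F
  rows 12-15 [P1,P2=11]: 1111  = hex F
Output column (row 0 .. row 15) = 1111111111111111
Output column grouped in 4s = 1111 1111 1111 1111 = 0xFFFF
Convert to decimal digit by digit (value = value*16 + digit):
  F -> 15
  15*16 + 15 (F) = 255
  255*16 + 15 (F) = 4095
  4095*16 + 15 (F) = 65535
Decimal = 65535

65535


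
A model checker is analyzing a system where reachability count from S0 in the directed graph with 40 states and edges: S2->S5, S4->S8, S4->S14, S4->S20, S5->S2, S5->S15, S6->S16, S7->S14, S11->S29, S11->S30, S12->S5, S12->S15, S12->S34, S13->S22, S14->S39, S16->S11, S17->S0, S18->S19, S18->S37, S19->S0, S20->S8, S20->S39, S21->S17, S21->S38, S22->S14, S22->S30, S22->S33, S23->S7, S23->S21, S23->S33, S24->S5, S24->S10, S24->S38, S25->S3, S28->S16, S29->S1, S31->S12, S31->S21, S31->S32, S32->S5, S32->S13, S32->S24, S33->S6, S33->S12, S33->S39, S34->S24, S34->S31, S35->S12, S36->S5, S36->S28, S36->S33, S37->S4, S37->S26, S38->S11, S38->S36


BFS from S0:
  layer 0: {S0}
Reachable set: {S0}
Count = 1

1


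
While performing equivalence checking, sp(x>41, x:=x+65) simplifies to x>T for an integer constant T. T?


Formula: sp(P, x:=E) = exists old_x. (x = E[old_x/x]) AND P[old_x/x] (old_x is the value of x before the assignment; eliminate old_x by solving x = E[old_x/x] for old_x)
Step 1: Precondition P: x>41, i.e. old_x > 41
Step 2: Assignment gives x = old_x + 65, so old_x = x - 65
Step 3: Substitute into P: x - 65 > 41
Step 4: Simplify: x > 41+65 = 106

106


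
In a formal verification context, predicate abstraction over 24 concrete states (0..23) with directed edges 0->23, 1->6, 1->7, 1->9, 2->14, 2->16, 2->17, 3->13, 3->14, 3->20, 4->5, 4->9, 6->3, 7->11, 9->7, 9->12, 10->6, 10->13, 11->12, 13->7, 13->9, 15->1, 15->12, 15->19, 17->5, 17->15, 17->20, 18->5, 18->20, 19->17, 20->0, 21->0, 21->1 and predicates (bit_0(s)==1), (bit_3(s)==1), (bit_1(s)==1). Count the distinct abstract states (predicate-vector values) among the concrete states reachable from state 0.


BFS from 0:
Concrete reachable: {0, 23}
Abstract via predicates (bit_0(s)==1), (bit_3(s)==1), (bit_1(s)==1):
  (0,0,0) <- {0}
  (1,0,1) <- {23}
Distinct abstract states = 2

2


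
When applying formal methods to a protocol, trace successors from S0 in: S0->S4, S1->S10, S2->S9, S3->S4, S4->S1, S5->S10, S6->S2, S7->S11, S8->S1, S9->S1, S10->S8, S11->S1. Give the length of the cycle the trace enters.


Trace from S0 until a state repeats:
  S0 -> S4 -> S1 -> S10 -> S8 -> S1
S1 first seen at step 2, revisited at step 5.
Cycle length = 5 - 2 = 3

3


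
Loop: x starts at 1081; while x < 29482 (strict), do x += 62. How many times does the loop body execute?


Step 1: x goes from 1081 toward 29482 by 62; the body runs while x<29482, so iterations = ceil((bound-start)/step)
Step 2: Distance=28401
Step 3: ceil(28401/62)=459

459


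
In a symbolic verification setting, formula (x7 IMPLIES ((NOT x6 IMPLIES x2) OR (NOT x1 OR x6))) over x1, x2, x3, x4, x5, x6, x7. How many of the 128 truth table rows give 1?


Formula: (x7 IMPLIES ((NOT x6 IMPLIES x2) OR (NOT x1 OR x6))) over 7 vars (128 rows)
Evaluate each row (x1, x2, x3, x4, x5, x6, x7 as bits, MSB first):
  row 0 [0000000]: (0 IMPLIES ((NOT 0 IMPLIES 0) OR (NOT 0 OR 0))) -> 1
  row 1 [0000001]: (1 IMPLIES ((NOT 0 IMPLIES 0) OR (NOT 0 OR 0))) -> 1
  row 2 [0000010]: (0 IMPLIES ((NOT 1 IMPLIES 0) OR (NOT 0 OR 1))) -> 1
  row 3 [0000011]: (1 IMPLIES ((NOT 1 IMPLIES 0) OR (NOT 0 OR 1))) -> 1
  row 4 [0000100]: (0 IMPLIES ((NOT 0 IMPLIES 0) OR (NOT 0 OR 0))) -> 1
  (every remaining row is evaluated the same way; all 128 results are listed next)
Full result column, 8 rows per line (x1,x2,x3,x4 fixed per line; x5,x6,x7 runs 000..111 left to right):
  rows 0-7 [x1,x2,x3,x4=0000]: 11111111  (ones: 8)
  rows 8-15 [x1,x2,x3,x4=0001]: 11111111  (ones: 8)
  rows 16-23 [x1,x2,x3,x4=0010]: 11111111  (ones: 8)
  rows 24-31 [x1,x2,x3,x4=0011]: 11111111  (ones: 8)
  rows 32-39 [x1,x2,x3,x4=0100]: 11111111  (ones: 8)
  rows 40-47 [x1,x2,x3,x4=0101]: 11111111  (ones: 8)
  rows 48-55 [x1,x2,x3,x4=0110]: 11111111  (ones: 8)
  rows 56-63 [x1,x2,x3,x4=0111]: 11111111  (ones: 8)
  rows 64-71 [x1,x2,x3,x4=1000]: 10111011  (ones: 6)
  rows 72-79 [x1,x2,x3,x4=1001]: 10111011  (ones: 6)
  rows 80-87 [x1,x2,x3,x4=1010]: 10111011  (ones: 6)
  rows 88-95 [x1,x2,x3,x4=1011]: 10111011  (ones: 6)
  rows 96-103 [x1,x2,x3,x4=1100]: 11111111  (ones: 8)
  rows 104-111 [x1,x2,x3,x4=1101]: 11111111  (ones: 8)
  rows 112-119 [x1,x2,x3,x4=1110]: 11111111  (ones: 8)
  rows 120-127 [x1,x2,x3,x4=1111]: 11111111  (ones: 8)
Count of 1-rows = 8+8+8+8+8+8+8+8+6+6+6+6+8+8+8+8 = 120

120


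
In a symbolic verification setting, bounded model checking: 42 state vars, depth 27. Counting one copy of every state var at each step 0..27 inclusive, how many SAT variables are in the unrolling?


BMC unrolls to depth k, creating one copy of each state var for steps 0..k.
Step count = 27 + 1 = 28 (steps 0 through 27)
Vars per step = 42
Total = 42 * 28 = 1176

1176


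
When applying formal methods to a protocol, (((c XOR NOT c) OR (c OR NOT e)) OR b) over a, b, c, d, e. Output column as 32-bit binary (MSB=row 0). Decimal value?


Formula: (((c XOR NOT c) OR (c OR NOT e)) OR b) over a, b, c, d, e (32 rows)
Evaluate each row (bits = a,b,c,d,e, MSB first):
  row 0 [00000]: (((0 XOR NOT 0) OR (0 OR NOT 0)) OR 0) -> 1
  row 1 [00001]: (((0 XOR NOT 0) OR (0 OR NOT 1)) OR 0) -> 1
  row 2 [00010]: (((0 XOR NOT 0) OR (0 OR NOT 0)) OR 0) -> 1
  row 3 [00011]: (((0 XOR NOT 0) OR (0 OR NOT 1)) OR 0) -> 1
  row 4 [00100]: (((1 XOR NOT 1) OR (1 OR NOT 0)) OR 0) -> 1
  row 5 [00101]: (((1 XOR NOT 1) OR (1 OR NOT 1)) OR 0) -> 1
  row 6 [00110]: (((1 XOR NOT 1) OR (1 OR NOT 0)) OR 0) -> 1
  row 7 [00111]: (((1 XOR NOT 1) OR (1 OR NOT 1)) OR 0) -> 1
  row 8 [01000]: (((0 XOR NOT 0) OR (0 OR NOT 0)) OR 1) -> 1
  row 9 [01001]: (((0 XOR NOT 0) OR (0 OR NOT 1)) OR 1) -> 1
  row 10 [01010]: (((0 XOR NOT 0) OR (0 OR NOT 0)) OR 1) -> 1
  row 11 [01011]: (((0 XOR NOT 0) OR (0 OR NOT 1)) OR 1) -> 1
  row 12 [01100]: (((1 XOR NOT 1) OR (1 OR NOT 0)) OR 1) -> 1
  row 13 [01101]: (((1 XOR NOT 1) OR (1 OR NOT 1)) OR 1) -> 1
  row 14 [01110]: (((1 XOR NOT 1) OR (1 OR NOT 0)) OR 1) -> 1
  row 15 [01111]: (((1 XOR NOT 1) OR (1 OR NOT 1)) OR 1) -> 1
  row 16 [10000]: (((0 XOR NOT 0) OR (0 OR NOT 0)) OR 0) -> 1
  row 17 [10001]: (((0 XOR NOT 0) OR (0 OR NOT 1)) OR 0) -> 1
  row 18 [10010]: (((0 XOR NOT 0) OR (0 OR NOT 0)) OR 0) -> 1
  row 19 [10011]: (((0 XOR NOT 0) OR (0 OR NOT 1)) OR 0) -> 1
  row 20 [10100]: (((1 XOR NOT 1) OR (1 OR NOT 0)) OR 0) -> 1
  row 21 [10101]: (((1 XOR NOT 1) OR (1 OR NOT 1)) OR 0) -> 1
  row 22 [10110]: (((1 XOR NOT 1) OR (1 OR NOT 0)) OR 0) -> 1
  row 23 [10111]: (((1 XOR NOT 1) OR (1 OR NOT 1)) OR 0) -> 1
  row 24 [11000]: (((0 XOR NOT 0) OR (0 OR NOT 0)) OR 1) -> 1
  row 25 [11001]: (((0 XOR NOT 0) OR (0 OR NOT 1)) OR 1) -> 1
  row 26 [11010]: (((0 XOR NOT 0) OR (0 OR NOT 0)) OR 1) -> 1
  row 27 [11011]: (((0 XOR NOT 0) OR (0 OR NOT 1)) OR 1) -> 1
  row 28 [11100]: (((1 XOR NOT 1) OR (1 OR NOT 0)) OR 1) -> 1
  row 29 [11101]: (((1 XOR NOT 1) OR (1 OR NOT 1)) OR 1) -> 1
  row 30 [11110]: (((1 XOR NOT 1) OR (1 OR NOT 0)) OR 1) -> 1
  row 31 [11111]: (((1 XOR NOT 1) OR (1 OR NOT 1)) OR 1) -> 1
Full result column, 4 rows per line (a,b,c fixed per line; d,e runs 00..11 left to right):
  rows 0-3 [a,b,c=000]: 1111  = hex F
  rows 4-7 [a,b,c=001]: 1111  = hex F
  rows 8-11 [a,b,c=010]: 1111  = hex F
  rows 12-15 [a,b,c=011]: 1111  = hex F
  rows 16-19 [a,b,c=100]: 1111  = hex F
  rows 20-23 [a,b,c=101]: 1111  = hex F
  rows 24-27 [a,b,c=110]: 1111  = hex F
  rows 28-31 [a,b,c=111]: 1111  = hex F
Output column (row 0 .. row 31) = 11111111111111111111111111111111
Output column grouped in 4s = 1111 1111 1111 1111 1111 1111 1111 1111 = 0xFFFFFFFF
Convert to decimal digit by digit (value = value*16 + digit):
  F -> 15
  15*16 + 15 (F) = 255
  255*16 + 15 (F) = 4095
  4095*16 + 15 (F) = 65535
  65535*16 + 15 (F) = 1048575
  1048575*16 + 15 (F) = 16777215
  16777215*16 + 15 (F) = 268435455
  268435455*16 + 15 (F) = 4294967295
Decimal = 4294967295

4294967295


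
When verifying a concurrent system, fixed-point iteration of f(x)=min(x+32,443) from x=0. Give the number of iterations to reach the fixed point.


Step 1: x=0, cap=443, increment=32
Step 2: x grows by 32 each step until capped at 443; fixed point is x=443
Step 3: iterations = ceil(443/32) = 14

14


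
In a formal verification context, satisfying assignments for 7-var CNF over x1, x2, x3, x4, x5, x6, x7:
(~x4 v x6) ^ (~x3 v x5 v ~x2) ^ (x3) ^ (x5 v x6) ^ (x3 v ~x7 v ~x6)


CNF with 5 clauses over 7 vars (128 assignments).
An assignment satisfies CNF iff every clause has >=1 true literal.
Check each row (bits = x1,x2,x3,x4,x5,x6,x7; clause T/F shown):
  row 0 [0000000]: clauses=TTFFT -> 0
  row 1 [0000001]: clauses=TTFFT -> 0
  row 2 [0000010]: clauses=TTFTT -> 0
  row 3 [0000011]: clauses=TTFTF -> 0
  row 4 [0000100]: clauses=TTFTT -> 0
  (every remaining row is evaluated the same way; all 128 results are listed next)
Full result column, 8 rows per line (x1,x2,x3,x4 fixed per line; x5,x6,x7 runs 000..111 left to right):
  rows 0-7 [x1,x2,x3,x4=0000]: 00000000  (ones: 0)
  rows 8-15 [x1,x2,x3,x4=0001]: 00000000  (ones: 0)
  rows 16-23 [x1,x2,x3,x4=0010]: 00111111  (ones: 6)
  rows 24-31 [x1,x2,x3,x4=0011]: 00110011  (ones: 4)
  rows 32-39 [x1,x2,x3,x4=0100]: 00000000  (ones: 0)
  rows 40-47 [x1,x2,x3,x4=0101]: 00000000  (ones: 0)
  rows 48-55 [x1,x2,x3,x4=0110]: 00001111  (ones: 4)
  rows 56-63 [x1,x2,x3,x4=0111]: 00000011  (ones: 2)
  rows 64-71 [x1,x2,x3,x4=1000]: 00000000  (ones: 0)
  rows 72-79 [x1,x2,x3,x4=1001]: 00000000  (ones: 0)
  rows 80-87 [x1,x2,x3,x4=1010]: 00111111  (ones: 6)
  rows 88-95 [x1,x2,x3,x4=1011]: 00110011  (ones: 4)
  rows 96-103 [x1,x2,x3,x4=1100]: 00000000  (ones: 0)
  rows 104-111 [x1,x2,x3,x4=1101]: 00000000  (ones: 0)
  rows 112-119 [x1,x2,x3,x4=1110]: 00001111  (ones: 4)
  rows 120-127 [x1,x2,x3,x4=1111]: 00000011  (ones: 2)
Satisfying assignments = 0+0+6+4+0+0+4+2+0+0+6+4+0+0+4+2 = 32

32


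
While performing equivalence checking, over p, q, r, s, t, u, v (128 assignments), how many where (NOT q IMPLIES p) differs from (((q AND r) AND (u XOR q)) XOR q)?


F1 = (NOT q IMPLIES p)
F2 = (((q AND r) AND (u XOR q)) XOR q)
Evaluate both on each of 128 rows (bits = p,q,r,s,t,u,v):
  row 0 [0000000]: F1=0 F2=0 -> 0
  row 1 [0000001]: F1=0 F2=0 -> 0
  row 2 [0000010]: F1=0 F2=0 -> 0
  row 3 [0000011]: F1=0 F2=0 -> 0
  row 4 [0000100]: F1=0 F2=0 -> 0
  (every remaining row is evaluated the same way; all 128 results are listed next)
Full result column, 8 rows per line (p,q,r,s fixed per line; t,u,v runs 000..111 left to right):
  rows 0-7 [p,q,r,s=0000]: 00000000  (ones: 0)
  rows 8-15 [p,q,r,s=0001]: 00000000  (ones: 0)
  rows 16-23 [p,q,r,s=0010]: 00000000  (ones: 0)
  rows 24-31 [p,q,r,s=0011]: 00000000  (ones: 0)
  rows 32-39 [p,q,r,s=0100]: 00000000  (ones: 0)
  rows 40-47 [p,q,r,s=0101]: 00000000  (ones: 0)
  rows 48-55 [p,q,r,s=0110]: 11001100  (ones: 4)
  rows 56-63 [p,q,r,s=0111]: 11001100  (ones: 4)
  rows 64-71 [p,q,r,s=1000]: 11111111  (ones: 8)
  rows 72-79 [p,q,r,s=1001]: 11111111  (ones: 8)
  rows 80-87 [p,q,r,s=1010]: 11111111  (ones: 8)
  rows 88-95 [p,q,r,s=1011]: 11111111  (ones: 8)
  rows 96-103 [p,q,r,s=1100]: 00000000  (ones: 0)
  rows 104-111 [p,q,r,s=1101]: 00000000  (ones: 0)
  rows 112-119 [p,q,r,s=1110]: 11001100  (ones: 4)
  rows 120-127 [p,q,r,s=1111]: 11001100  (ones: 4)
Disagreements = 0+0+0+0+0+0+4+4+8+8+8+8+0+0+4+4 = 48

48


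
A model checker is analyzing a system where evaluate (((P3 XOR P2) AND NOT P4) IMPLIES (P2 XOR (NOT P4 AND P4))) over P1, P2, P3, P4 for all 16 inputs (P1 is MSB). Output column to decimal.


Formula: (((P3 XOR P2) AND NOT P4) IMPLIES (P2 XOR (NOT P4 AND P4))) over P1, P2, P3, P4 (16 rows)
Evaluate each row (bits = P1,P2,P3,P4, MSB first):
  row 0 [0000]: (((0 XOR 0) AND NOT 0) IMPLIES (0 XOR (NOT 0 AND 0))) -> 1
  row 1 [0001]: (((0 XOR 0) AND NOT 1) IMPLIES (0 XOR (NOT 1 AND 1))) -> 1
  row 2 [0010]: (((1 XOR 0) AND NOT 0) IMPLIES (0 XOR (NOT 0 AND 0))) -> 0
  row 3 [0011]: (((1 XOR 0) AND NOT 1) IMPLIES (0 XOR (NOT 1 AND 1))) -> 1
  row 4 [0100]: (((0 XOR 1) AND NOT 0) IMPLIES (1 XOR (NOT 0 AND 0))) -> 1
  row 5 [0101]: (((0 XOR 1) AND NOT 1) IMPLIES (1 XOR (NOT 1 AND 1))) -> 1
  row 6 [0110]: (((1 XOR 1) AND NOT 0) IMPLIES (1 XOR (NOT 0 AND 0))) -> 1
  row 7 [0111]: (((1 XOR 1) AND NOT 1) IMPLIES (1 XOR (NOT 1 AND 1))) -> 1
  row 8 [1000]: (((0 XOR 0) AND NOT 0) IMPLIES (0 XOR (NOT 0 AND 0))) -> 1
  row 9 [1001]: (((0 XOR 0) AND NOT 1) IMPLIES (0 XOR (NOT 1 AND 1))) -> 1
  row 10 [1010]: (((1 XOR 0) AND NOT 0) IMPLIES (0 XOR (NOT 0 AND 0))) -> 0
  row 11 [1011]: (((1 XOR 0) AND NOT 1) IMPLIES (0 XOR (NOT 1 AND 1))) -> 1
  row 12 [1100]: (((0 XOR 1) AND NOT 0) IMPLIES (1 XOR (NOT 0 AND 0))) -> 1
  row 13 [1101]: (((0 XOR 1) AND NOT 1) IMPLIES (1 XOR (NOT 1 AND 1))) -> 1
  row 14 [1110]: (((1 XOR 1) AND NOT 0) IMPLIES (1 XOR (NOT 0 AND 0))) -> 1
  row 15 [1111]: (((1 XOR 1) AND NOT 1) IMPLIES (1 XOR (NOT 1 AND 1))) -> 1
Full result column, 4 rows per line (P1,P2 fixed per line; P3,P4 runs 00..11 left to right):
  rows 0-3 [P1,P2=00]: 1101  = hex D
  rows 4-7 [P1,P2=01]: 1111  = hex F
  rows 8-11 [P1,P2=10]: 1101  = hex D
  rows 12-15 [P1,P2=11]: 1111  = hex F
Output column (row 0 .. row 15) = 1101111111011111
Output column grouped in 4s = 1101 1111 1101 1111 = 0xDFDF
Convert to decimal digit by digit (value = value*16 + digit):
  D -> 13
  13*16 + 15 (F) = 223
  223*16 + 13 (D) = 3581
  3581*16 + 15 (F) = 57311
Decimal = 57311

57311


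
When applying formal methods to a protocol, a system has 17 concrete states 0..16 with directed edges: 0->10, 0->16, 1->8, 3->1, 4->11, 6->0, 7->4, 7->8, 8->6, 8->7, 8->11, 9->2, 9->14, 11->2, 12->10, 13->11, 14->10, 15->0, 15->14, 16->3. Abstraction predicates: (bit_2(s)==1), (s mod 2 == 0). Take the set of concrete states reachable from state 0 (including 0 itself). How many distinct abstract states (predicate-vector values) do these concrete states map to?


BFS from 0:
Concrete reachable: {0, 1, 2, 3, 4, 6, 7, 8, 10, 11, 16}
Abstract via predicates (bit_2(s)==1), (s mod 2 == 0):
  (0,0) <- {1, 3, 11}
  (0,1) <- {0, 2, 8, 10, 16}
  (1,0) <- {7}
  (1,1) <- {4, 6}
Distinct abstract states = 4

4


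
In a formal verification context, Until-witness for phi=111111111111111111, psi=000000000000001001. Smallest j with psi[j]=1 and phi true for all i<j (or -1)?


(phi U psi) at 0: need smallest j with psi[j]=1 and phi[i]=1 for all i in [0,j).
Scan from step 0:
  step 0: phi=1, psi=0 -> continue
  step 1: phi=1, psi=0 -> continue
  step 2: phi=1, psi=0 -> continue
  step 3: phi=1, psi=0 -> continue
  step 14: psi=1 and phi held for [0,14) -> witness found
Witness step = 14

14


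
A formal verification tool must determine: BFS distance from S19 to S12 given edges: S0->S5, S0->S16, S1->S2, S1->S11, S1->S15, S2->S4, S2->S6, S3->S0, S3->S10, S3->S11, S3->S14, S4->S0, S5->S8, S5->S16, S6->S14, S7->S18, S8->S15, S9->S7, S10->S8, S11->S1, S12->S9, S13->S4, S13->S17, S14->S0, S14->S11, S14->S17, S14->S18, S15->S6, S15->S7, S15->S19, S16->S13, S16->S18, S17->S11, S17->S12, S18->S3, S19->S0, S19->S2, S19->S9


BFS layer-by-layer from S19:
  dist 0: {S19}
  dist 1: {S0, S2, S9}
  dist 2: {S4, S5, S6, S7, S16}
  dist 3: {S8, S13, S14, S18}
  dist 4: {S3, S11, S15, S17}
  dist 5: {S1, S10, S12}
  -> S12 reached at distance 5
Shortest path length = 5

5


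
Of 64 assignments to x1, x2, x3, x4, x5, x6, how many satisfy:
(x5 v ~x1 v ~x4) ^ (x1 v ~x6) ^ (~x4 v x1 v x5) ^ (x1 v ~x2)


CNF with 4 clauses over 6 vars (64 assignments).
An assignment satisfies CNF iff every clause has >=1 true literal.
Check each row (bits = x1,x2,x3,x4,x5,x6; clause T/F shown):
  row 0 [000000]: clauses=TTTT -> 1
  row 1 [000001]: clauses=TFTT -> 0
  row 2 [000010]: clauses=TTTT -> 1
  row 3 [000011]: clauses=TFTT -> 0
  row 4 [000100]: clauses=TTFT -> 0
  (every remaining row is evaluated the same way; all 64 results are listed next)
Full result column, 8 rows per line (x1,x2,x3 fixed per line; x4,x5,x6 runs 000..111 left to right):
  rows 0-7 [x1,x2,x3=000]: 10100010  (ones: 3)
  rows 8-15 [x1,x2,x3=001]: 10100010  (ones: 3)
  rows 16-23 [x1,x2,x3=010]: 00000000  (ones: 0)
  rows 24-31 [x1,x2,x3=011]: 00000000  (ones: 0)
  rows 32-39 [x1,x2,x3=100]: 11110011  (ones: 6)
  rows 40-47 [x1,x2,x3=101]: 11110011  (ones: 6)
  rows 48-55 [x1,x2,x3=110]: 11110011  (ones: 6)
  rows 56-63 [x1,x2,x3=111]: 11110011  (ones: 6)
Satisfying assignments = 3+3+0+0+6+6+6+6 = 30

30


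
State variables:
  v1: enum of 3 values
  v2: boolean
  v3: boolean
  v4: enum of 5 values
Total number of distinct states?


State space = product of domain sizes of all variables.
Domain sizes:
  v1 (enum of 3 values): 3
  v2 (boolean): 2
  v3 (boolean): 2
  v4 (enum of 5 values): 5
Product = 3 * 2 * 2 * 5 = 60

60


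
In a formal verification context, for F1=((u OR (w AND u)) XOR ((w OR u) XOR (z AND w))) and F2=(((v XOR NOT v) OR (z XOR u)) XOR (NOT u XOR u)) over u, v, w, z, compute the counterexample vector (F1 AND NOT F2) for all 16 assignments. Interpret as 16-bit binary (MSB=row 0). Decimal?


F1 = ((u OR (w AND u)) XOR ((w OR u) XOR (z AND w)))
F2 = (((v XOR NOT v) OR (z XOR u)) XOR (NOT u XOR u))
Counterexample to F1=>F2 is where F1=1 and F2=0.
Evaluate each row (bits = u,v,w,z, MSB first):
  row 0 [0000]: F1=0 F2=0 -> F1&~F2 -> 0
  row 1 [0001]: F1=0 F2=0 -> F1&~F2 -> 0
  row 2 [0010]: F1=1 F2=0 -> F1&~F2 -> 1
  row 3 [0011]: F1=0 F2=0 -> F1&~F2 -> 0
  row 4 [0100]: F1=0 F2=0 -> F1&~F2 -> 0
  row 5 [0101]: F1=0 F2=0 -> F1&~F2 -> 0
  row 6 [0110]: F1=1 F2=0 -> F1&~F2 -> 1
  row 7 [0111]: F1=0 F2=0 -> F1&~F2 -> 0
  row 8 [1000]: F1=0 F2=0 -> F1&~F2 -> 0
  row 9 [1001]: F1=0 F2=0 -> F1&~F2 -> 0
  row 10 [1010]: F1=0 F2=0 -> F1&~F2 -> 0
  row 11 [1011]: F1=1 F2=0 -> F1&~F2 -> 1
  row 12 [1100]: F1=0 F2=0 -> F1&~F2 -> 0
  row 13 [1101]: F1=0 F2=0 -> F1&~F2 -> 0
  row 14 [1110]: F1=0 F2=0 -> F1&~F2 -> 0
  row 15 [1111]: F1=1 F2=0 -> F1&~F2 -> 1
Full result column, 4 rows per line (u,v fixed per line; w,z runs 00..11 left to right):
  rows 0-3 [u,v=00]: 0010  = hex 2
  rows 4-7 [u,v=01]: 0010  = hex 2
  rows 8-11 [u,v=10]: 0001  = hex 1
  rows 12-15 [u,v=11]: 0001  = hex 1
Counterexample vector (row 0 .. row 15) = 0010001000010001
Output column grouped in 4s = 0010 0010 0001 0001 = 0x2211
Convert to decimal digit by digit (value = value*16 + digit):
  2 -> 2
  2*16 + 2 = 34
  34*16 + 1 = 545
  545*16 + 1 = 8721
Decimal = 8721

8721


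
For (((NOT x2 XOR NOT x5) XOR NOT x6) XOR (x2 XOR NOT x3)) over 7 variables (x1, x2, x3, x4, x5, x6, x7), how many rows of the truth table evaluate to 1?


Formula: (((NOT x2 XOR NOT x5) XOR NOT x6) XOR (x2 XOR NOT x3)) over 7 vars (128 rows)
Evaluate each row (x1, x2, x3, x4, x5, x6, x7 as bits, MSB first):
  row 0 [0000000]: (((NOT 0 XOR NOT 0) XOR NOT 0) XOR (0 XOR NOT 0)) -> 0
  row 1 [0000001]: (((NOT 0 XOR NOT 0) XOR NOT 0) XOR (0 XOR NOT 0)) -> 0
  row 2 [0000010]: (((NOT 0 XOR NOT 0) XOR NOT 1) XOR (0 XOR NOT 0)) -> 1
  row 3 [0000011]: (((NOT 0 XOR NOT 0) XOR NOT 1) XOR (0 XOR NOT 0)) -> 1
  row 4 [0000100]: (((NOT 0 XOR NOT 1) XOR NOT 0) XOR (0 XOR NOT 0)) -> 1
  (every remaining row is evaluated the same way; all 128 results are listed next)
Full result column, 8 rows per line (x1,x2,x3,x4 fixed per line; x5,x6,x7 runs 000..111 left to right):
  rows 0-7 [x1,x2,x3,x4=0000]: 00111100  (ones: 4)
  rows 8-15 [x1,x2,x3,x4=0001]: 00111100  (ones: 4)
  rows 16-23 [x1,x2,x3,x4=0010]: 11000011  (ones: 4)
  rows 24-31 [x1,x2,x3,x4=0011]: 11000011  (ones: 4)
  rows 32-39 [x1,x2,x3,x4=0100]: 00111100  (ones: 4)
  rows 40-47 [x1,x2,x3,x4=0101]: 00111100  (ones: 4)
  rows 48-55 [x1,x2,x3,x4=0110]: 11000011  (ones: 4)
  rows 56-63 [x1,x2,x3,x4=0111]: 11000011  (ones: 4)
  rows 64-71 [x1,x2,x3,x4=1000]: 00111100  (ones: 4)
  rows 72-79 [x1,x2,x3,x4=1001]: 00111100  (ones: 4)
  rows 80-87 [x1,x2,x3,x4=1010]: 11000011  (ones: 4)
  rows 88-95 [x1,x2,x3,x4=1011]: 11000011  (ones: 4)
  rows 96-103 [x1,x2,x3,x4=1100]: 00111100  (ones: 4)
  rows 104-111 [x1,x2,x3,x4=1101]: 00111100  (ones: 4)
  rows 112-119 [x1,x2,x3,x4=1110]: 11000011  (ones: 4)
  rows 120-127 [x1,x2,x3,x4=1111]: 11000011  (ones: 4)
Count of 1-rows = 4+4+4+4+4+4+4+4+4+4+4+4+4+4+4+4 = 64

64


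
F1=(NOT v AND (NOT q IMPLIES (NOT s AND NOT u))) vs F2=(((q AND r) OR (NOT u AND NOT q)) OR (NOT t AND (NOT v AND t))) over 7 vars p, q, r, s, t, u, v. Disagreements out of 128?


F1 = (NOT v AND (NOT q IMPLIES (NOT s AND NOT u)))
F2 = (((q AND r) OR (NOT u AND NOT q)) OR (NOT t AND (NOT v AND t)))
Evaluate both on each of 128 rows (bits = p,q,r,s,t,u,v):
  row 0 [0000000]: F1=1 F2=1 -> 0
  row 1 [0000001]: F1=0 F2=1 (differ) -> 1
  row 2 [0000010]: F1=0 F2=0 -> 0
  row 3 [0000011]: F1=0 F2=0 -> 0
  row 4 [0000100]: F1=1 F2=1 -> 0
  (every remaining row is evaluated the same way; all 128 results are listed next)
Full result column, 8 rows per line (p,q,r,s fixed per line; t,u,v runs 000..111 left to right):
  rows 0-7 [p,q,r,s=0000]: 01000100  (ones: 2)
  rows 8-15 [p,q,r,s=0001]: 11001100  (ones: 4)
  rows 16-23 [p,q,r,s=0010]: 01000100  (ones: 2)
  rows 24-31 [p,q,r,s=0011]: 11001100  (ones: 4)
  rows 32-39 [p,q,r,s=0100]: 10101010  (ones: 4)
  rows 40-47 [p,q,r,s=0101]: 10101010  (ones: 4)
  rows 48-55 [p,q,r,s=0110]: 01010101  (ones: 4)
  rows 56-63 [p,q,r,s=0111]: 01010101  (ones: 4)
  rows 64-71 [p,q,r,s=1000]: 01000100  (ones: 2)
  rows 72-79 [p,q,r,s=1001]: 11001100  (ones: 4)
  rows 80-87 [p,q,r,s=1010]: 01000100  (ones: 2)
  rows 88-95 [p,q,r,s=1011]: 11001100  (ones: 4)
  rows 96-103 [p,q,r,s=1100]: 10101010  (ones: 4)
  rows 104-111 [p,q,r,s=1101]: 10101010  (ones: 4)
  rows 112-119 [p,q,r,s=1110]: 01010101  (ones: 4)
  rows 120-127 [p,q,r,s=1111]: 01010101  (ones: 4)
Disagreements = 2+4+2+4+4+4+4+4+2+4+2+4+4+4+4+4 = 56

56


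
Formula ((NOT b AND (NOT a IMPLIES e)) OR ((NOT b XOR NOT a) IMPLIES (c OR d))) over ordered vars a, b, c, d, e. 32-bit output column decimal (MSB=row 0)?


Formula: ((NOT b AND (NOT a IMPLIES e)) OR ((NOT b XOR NOT a) IMPLIES (c OR d))) over a, b, c, d, e (32 rows)
Evaluate each row (bits = a,b,c,d,e, MSB first):
  row 0 [00000]: ((NOT 0 AND (NOT 0 IMPLIES 0)) OR ((NOT 0 XOR NOT 0) IMPLIES (0 OR 0))) -> 1
  row 1 [00001]: ((NOT 0 AND (NOT 0 IMPLIES 1)) OR ((NOT 0 XOR NOT 0) IMPLIES (0 OR 0))) -> 1
  row 2 [00010]: ((NOT 0 AND (NOT 0 IMPLIES 0)) OR ((NOT 0 XOR NOT 0) IMPLIES (0 OR 1))) -> 1
  row 3 [00011]: ((NOT 0 AND (NOT 0 IMPLIES 1)) OR ((NOT 0 XOR NOT 0) IMPLIES (0 OR 1))) -> 1
  row 4 [00100]: ((NOT 0 AND (NOT 0 IMPLIES 0)) OR ((NOT 0 XOR NOT 0) IMPLIES (1 OR 0))) -> 1
  row 5 [00101]: ((NOT 0 AND (NOT 0 IMPLIES 1)) OR ((NOT 0 XOR NOT 0) IMPLIES (1 OR 0))) -> 1
  row 6 [00110]: ((NOT 0 AND (NOT 0 IMPLIES 0)) OR ((NOT 0 XOR NOT 0) IMPLIES (1 OR 1))) -> 1
  row 7 [00111]: ((NOT 0 AND (NOT 0 IMPLIES 1)) OR ((NOT 0 XOR NOT 0) IMPLIES (1 OR 1))) -> 1
  row 8 [01000]: ((NOT 1 AND (NOT 0 IMPLIES 0)) OR ((NOT 1 XOR NOT 0) IMPLIES (0 OR 0))) -> 0
  row 9 [01001]: ((NOT 1 AND (NOT 0 IMPLIES 1)) OR ((NOT 1 XOR NOT 0) IMPLIES (0 OR 0))) -> 0
  row 10 [01010]: ((NOT 1 AND (NOT 0 IMPLIES 0)) OR ((NOT 1 XOR NOT 0) IMPLIES (0 OR 1))) -> 1
  row 11 [01011]: ((NOT 1 AND (NOT 0 IMPLIES 1)) OR ((NOT 1 XOR NOT 0) IMPLIES (0 OR 1))) -> 1
  row 12 [01100]: ((NOT 1 AND (NOT 0 IMPLIES 0)) OR ((NOT 1 XOR NOT 0) IMPLIES (1 OR 0))) -> 1
  row 13 [01101]: ((NOT 1 AND (NOT 0 IMPLIES 1)) OR ((NOT 1 XOR NOT 0) IMPLIES (1 OR 0))) -> 1
  row 14 [01110]: ((NOT 1 AND (NOT 0 IMPLIES 0)) OR ((NOT 1 XOR NOT 0) IMPLIES (1 OR 1))) -> 1
  row 15 [01111]: ((NOT 1 AND (NOT 0 IMPLIES 1)) OR ((NOT 1 XOR NOT 0) IMPLIES (1 OR 1))) -> 1
  row 16 [10000]: ((NOT 0 AND (NOT 1 IMPLIES 0)) OR ((NOT 0 XOR NOT 1) IMPLIES (0 OR 0))) -> 1
  row 17 [10001]: ((NOT 0 AND (NOT 1 IMPLIES 1)) OR ((NOT 0 XOR NOT 1) IMPLIES (0 OR 0))) -> 1
  row 18 [10010]: ((NOT 0 AND (NOT 1 IMPLIES 0)) OR ((NOT 0 XOR NOT 1) IMPLIES (0 OR 1))) -> 1
  row 19 [10011]: ((NOT 0 AND (NOT 1 IMPLIES 1)) OR ((NOT 0 XOR NOT 1) IMPLIES (0 OR 1))) -> 1
  row 20 [10100]: ((NOT 0 AND (NOT 1 IMPLIES 0)) OR ((NOT 0 XOR NOT 1) IMPLIES (1 OR 0))) -> 1
  row 21 [10101]: ((NOT 0 AND (NOT 1 IMPLIES 1)) OR ((NOT 0 XOR NOT 1) IMPLIES (1 OR 0))) -> 1
  row 22 [10110]: ((NOT 0 AND (NOT 1 IMPLIES 0)) OR ((NOT 0 XOR NOT 1) IMPLIES (1 OR 1))) -> 1
  row 23 [10111]: ((NOT 0 AND (NOT 1 IMPLIES 1)) OR ((NOT 0 XOR NOT 1) IMPLIES (1 OR 1))) -> 1
  row 24 [11000]: ((NOT 1 AND (NOT 1 IMPLIES 0)) OR ((NOT 1 XOR NOT 1) IMPLIES (0 OR 0))) -> 1
  row 25 [11001]: ((NOT 1 AND (NOT 1 IMPLIES 1)) OR ((NOT 1 XOR NOT 1) IMPLIES (0 OR 0))) -> 1
  row 26 [11010]: ((NOT 1 AND (NOT 1 IMPLIES 0)) OR ((NOT 1 XOR NOT 1) IMPLIES (0 OR 1))) -> 1
  row 27 [11011]: ((NOT 1 AND (NOT 1 IMPLIES 1)) OR ((NOT 1 XOR NOT 1) IMPLIES (0 OR 1))) -> 1
  row 28 [11100]: ((NOT 1 AND (NOT 1 IMPLIES 0)) OR ((NOT 1 XOR NOT 1) IMPLIES (1 OR 0))) -> 1
  row 29 [11101]: ((NOT 1 AND (NOT 1 IMPLIES 1)) OR ((NOT 1 XOR NOT 1) IMPLIES (1 OR 0))) -> 1
  row 30 [11110]: ((NOT 1 AND (NOT 1 IMPLIES 0)) OR ((NOT 1 XOR NOT 1) IMPLIES (1 OR 1))) -> 1
  row 31 [11111]: ((NOT 1 AND (NOT 1 IMPLIES 1)) OR ((NOT 1 XOR NOT 1) IMPLIES (1 OR 1))) -> 1
Full result column, 4 rows per line (a,b,c fixed per line; d,e runs 00..11 left to right):
  rows 0-3 [a,b,c=000]: 1111  = hex F
  rows 4-7 [a,b,c=001]: 1111  = hex F
  rows 8-11 [a,b,c=010]: 0011  = hex 3
  rows 12-15 [a,b,c=011]: 1111  = hex F
  rows 16-19 [a,b,c=100]: 1111  = hex F
  rows 20-23 [a,b,c=101]: 1111  = hex F
  rows 24-27 [a,b,c=110]: 1111  = hex F
  rows 28-31 [a,b,c=111]: 1111  = hex F
Output column (row 0 .. row 31) = 11111111001111111111111111111111
Output column grouped in 4s = 1111 1111 0011 1111 1111 1111 1111 1111 = 0xFF3FFFFF
Convert to decimal digit by digit (value = value*16 + digit):
  F -> 15
  15*16 + 15 (F) = 255
  255*16 + 3 = 4083
  4083*16 + 15 (F) = 65343
  65343*16 + 15 (F) = 1045503
  1045503*16 + 15 (F) = 16728063
  16728063*16 + 15 (F) = 267649023
  267649023*16 + 15 (F) = 4282384383
Decimal = 4282384383

4282384383


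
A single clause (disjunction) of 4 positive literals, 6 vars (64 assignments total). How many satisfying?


Step 1: Total=2^6=64
Step 2: Unsat when all 4 false: 2^2=4
Step 3: Sat=64-4=60

60


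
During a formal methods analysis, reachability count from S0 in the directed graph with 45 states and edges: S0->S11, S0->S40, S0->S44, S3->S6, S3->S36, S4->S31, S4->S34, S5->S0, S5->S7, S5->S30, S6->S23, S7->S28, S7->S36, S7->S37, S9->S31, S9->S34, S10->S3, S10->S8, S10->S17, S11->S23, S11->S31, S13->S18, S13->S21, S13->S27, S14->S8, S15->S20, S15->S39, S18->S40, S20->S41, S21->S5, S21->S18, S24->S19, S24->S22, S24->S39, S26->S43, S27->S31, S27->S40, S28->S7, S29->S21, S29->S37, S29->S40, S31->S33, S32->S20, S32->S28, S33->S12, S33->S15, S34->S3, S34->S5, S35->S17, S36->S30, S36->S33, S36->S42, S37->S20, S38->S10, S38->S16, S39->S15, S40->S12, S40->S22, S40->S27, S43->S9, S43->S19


BFS from S0:
  layer 0: {S0}
  layer 1: {S11, S40, S44}
  layer 2: {S12, S22, S23, S27, S31}
  layer 3: {S33}
  layer 4: {S15}
  layer 5: {S20, S39}
  layer 6: {S41}
Reachable set: {S0, S11, S12, S15, S20, S22, S23, S27, S31, S33, S39, S40, S41, S44}
Count = 14

14


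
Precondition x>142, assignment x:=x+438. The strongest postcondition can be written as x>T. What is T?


Formula: sp(P, x:=E) = exists old_x. (x = E[old_x/x]) AND P[old_x/x] (old_x is the value of x before the assignment; eliminate old_x by solving x = E[old_x/x] for old_x)
Step 1: Precondition P: x>142, i.e. old_x > 142
Step 2: Assignment gives x = old_x + 438, so old_x = x - 438
Step 3: Substitute into P: x - 438 > 142
Step 4: Simplify: x > 142+438 = 580

580


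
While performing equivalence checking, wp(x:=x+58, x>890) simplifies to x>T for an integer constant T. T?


Formula: wp(x:=E, P) = P[E/x] (substitute E for x in postcondition)
Step 1: Postcondition: x>890
Step 2: Substitute x+58 for x: x+58>890
Step 3: Solve for x: x > 890-58 = 832

832


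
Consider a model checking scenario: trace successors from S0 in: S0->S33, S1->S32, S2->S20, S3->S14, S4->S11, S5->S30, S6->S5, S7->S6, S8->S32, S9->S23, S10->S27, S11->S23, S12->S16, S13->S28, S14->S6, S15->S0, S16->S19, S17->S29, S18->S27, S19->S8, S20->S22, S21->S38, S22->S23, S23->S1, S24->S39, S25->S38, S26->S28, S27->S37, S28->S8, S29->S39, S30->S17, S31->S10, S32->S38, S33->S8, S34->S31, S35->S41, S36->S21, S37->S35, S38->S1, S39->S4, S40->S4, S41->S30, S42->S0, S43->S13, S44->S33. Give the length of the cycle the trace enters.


Trace from S0 until a state repeats:
  S0 -> S33 -> S8 -> S32 -> S38 -> S1 -> S32
S32 first seen at step 3, revisited at step 6.
Cycle length = 6 - 3 = 3

3


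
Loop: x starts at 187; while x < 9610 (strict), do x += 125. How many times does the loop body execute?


Step 1: x goes from 187 toward 9610 by 125; the body runs while x<9610, so iterations = ceil((bound-start)/step)
Step 2: Distance=9423
Step 3: ceil(9423/125)=76

76


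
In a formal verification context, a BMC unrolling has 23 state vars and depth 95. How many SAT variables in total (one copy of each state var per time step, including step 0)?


BMC unrolls to depth k, creating one copy of each state var for steps 0..k.
Step count = 95 + 1 = 96 (steps 0 through 95)
Vars per step = 23
Total = 23 * 96 = 2208

2208


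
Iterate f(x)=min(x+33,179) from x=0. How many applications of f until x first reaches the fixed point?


Step 1: x=0, cap=179, increment=33
Step 2: x grows by 33 each step until capped at 179; fixed point is x=179
Step 3: iterations = ceil(179/33) = 6

6


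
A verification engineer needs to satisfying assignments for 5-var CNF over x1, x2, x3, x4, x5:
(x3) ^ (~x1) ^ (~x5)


CNF with 3 clauses over 5 vars (32 assignments).
An assignment satisfies CNF iff every clause has >=1 true literal.
Check each row (bits = x1,x2,x3,x4,x5; clause T/F shown):
  row 0 [00000]: clauses=FTT -> 0
  row 1 [00001]: clauses=FTF -> 0
  row 2 [00010]: clauses=FTT -> 0
  row 3 [00011]: clauses=FTF -> 0
  row 4 [00100]: clauses=TTT -> 1
  row 5 [00101]: clauses=TTF -> 0
  row 6 [00110]: clauses=TTT -> 1
  row 7 [00111]: clauses=TTF -> 0
  row 8 [01000]: clauses=FTT -> 0
  row 9 [01001]: clauses=FTF -> 0
  row 10 [01010]: clauses=FTT -> 0
  row 11 [01011]: clauses=FTF -> 0
  row 12 [01100]: clauses=TTT -> 1
  row 13 [01101]: clauses=TTF -> 0
  row 14 [01110]: clauses=TTT -> 1
  row 15 [01111]: clauses=TTF -> 0
  row 16 [10000]: clauses=FFT -> 0
  row 17 [10001]: clauses=FFF -> 0
  row 18 [10010]: clauses=FFT -> 0
  row 19 [10011]: clauses=FFF -> 0
  row 20 [10100]: clauses=TFT -> 0
  row 21 [10101]: clauses=TFF -> 0
  row 22 [10110]: clauses=TFT -> 0
  row 23 [10111]: clauses=TFF -> 0
  row 24 [11000]: clauses=FFT -> 0
  row 25 [11001]: clauses=FFF -> 0
  row 26 [11010]: clauses=FFT -> 0
  row 27 [11011]: clauses=FFF -> 0
  row 28 [11100]: clauses=TFT -> 0
  row 29 [11101]: clauses=TFF -> 0
  row 30 [11110]: clauses=TFT -> 0
  row 31 [11111]: clauses=TFF -> 0
Full result column, 8 rows per line (x1,x2 fixed per line; x3,x4,x5 runs 000..111 left to right):
  rows 0-7 [x1,x2=00]: 00001010  (ones: 2)
  rows 8-15 [x1,x2=01]: 00001010  (ones: 2)
  rows 16-23 [x1,x2=10]: 00000000  (ones: 0)
  rows 24-31 [x1,x2=11]: 00000000  (ones: 0)
Satisfying assignments = 2+2+0+0 = 4

4


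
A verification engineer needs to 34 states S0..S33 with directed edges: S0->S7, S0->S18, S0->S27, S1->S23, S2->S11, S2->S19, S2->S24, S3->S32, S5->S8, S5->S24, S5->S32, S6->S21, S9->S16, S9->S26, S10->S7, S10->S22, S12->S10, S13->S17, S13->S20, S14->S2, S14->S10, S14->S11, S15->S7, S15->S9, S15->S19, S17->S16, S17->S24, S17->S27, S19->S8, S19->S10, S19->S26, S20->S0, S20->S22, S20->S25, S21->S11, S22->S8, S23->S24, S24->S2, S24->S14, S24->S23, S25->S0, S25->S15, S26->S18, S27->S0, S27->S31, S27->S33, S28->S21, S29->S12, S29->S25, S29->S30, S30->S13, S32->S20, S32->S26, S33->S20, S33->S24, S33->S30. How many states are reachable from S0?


BFS from S0:
  layer 0: {S0}
  layer 1: {S7, S18, S27}
  layer 2: {S31, S33}
  layer 3: {S20, S24, S30}
  layer 4: {S2, S13, S14, S22, S23, S25}
  layer 5: {S8, S10, S11, S15, S17, S19}
  layer 6: {S9, S16, S26}
Reachable set: {S0, S2, S7, S8, S9, S10, S11, S13, S14, S15, S16, S17, S18, S19, S20, S22, S23, S24, S25, S26, S27, S30, S31, S33}
Count = 24

24


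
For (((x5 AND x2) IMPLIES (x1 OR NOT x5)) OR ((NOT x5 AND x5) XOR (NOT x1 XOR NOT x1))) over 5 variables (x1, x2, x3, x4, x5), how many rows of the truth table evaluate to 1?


Formula: (((x5 AND x2) IMPLIES (x1 OR NOT x5)) OR ((NOT x5 AND x5) XOR (NOT x1 XOR NOT x1))) over 5 vars (32 rows)
Evaluate each row (x1, x2, x3, x4, x5 as bits, MSB first):
  row 0 [00000]: (((0 AND 0) IMPLIES (0 OR NOT 0)) OR ((NOT 0 AND 0) XOR (NOT 0 XOR NOT 0))) -> 1
  row 1 [00001]: (((1 AND 0) IMPLIES (0 OR NOT 1)) OR ((NOT 1 AND 1) XOR (NOT 0 XOR NOT 0))) -> 1
  row 2 [00010]: (((0 AND 0) IMPLIES (0 OR NOT 0)) OR ((NOT 0 AND 0) XOR (NOT 0 XOR NOT 0))) -> 1
  row 3 [00011]: (((1 AND 0) IMPLIES (0 OR NOT 1)) OR ((NOT 1 AND 1) XOR (NOT 0 XOR NOT 0))) -> 1
  row 4 [00100]: (((0 AND 0) IMPLIES (0 OR NOT 0)) OR ((NOT 0 AND 0) XOR (NOT 0 XOR NOT 0))) -> 1
  row 5 [00101]: (((1 AND 0) IMPLIES (0 OR NOT 1)) OR ((NOT 1 AND 1) XOR (NOT 0 XOR NOT 0))) -> 1
  row 6 [00110]: (((0 AND 0) IMPLIES (0 OR NOT 0)) OR ((NOT 0 AND 0) XOR (NOT 0 XOR NOT 0))) -> 1
  row 7 [00111]: (((1 AND 0) IMPLIES (0 OR NOT 1)) OR ((NOT 1 AND 1) XOR (NOT 0 XOR NOT 0))) -> 1
  row 8 [01000]: (((0 AND 1) IMPLIES (0 OR NOT 0)) OR ((NOT 0 AND 0) XOR (NOT 0 XOR NOT 0))) -> 1
  row 9 [01001]: (((1 AND 1) IMPLIES (0 OR NOT 1)) OR ((NOT 1 AND 1) XOR (NOT 0 XOR NOT 0))) -> 0
  row 10 [01010]: (((0 AND 1) IMPLIES (0 OR NOT 0)) OR ((NOT 0 AND 0) XOR (NOT 0 XOR NOT 0))) -> 1
  row 11 [01011]: (((1 AND 1) IMPLIES (0 OR NOT 1)) OR ((NOT 1 AND 1) XOR (NOT 0 XOR NOT 0))) -> 0
  row 12 [01100]: (((0 AND 1) IMPLIES (0 OR NOT 0)) OR ((NOT 0 AND 0) XOR (NOT 0 XOR NOT 0))) -> 1
  row 13 [01101]: (((1 AND 1) IMPLIES (0 OR NOT 1)) OR ((NOT 1 AND 1) XOR (NOT 0 XOR NOT 0))) -> 0
  row 14 [01110]: (((0 AND 1) IMPLIES (0 OR NOT 0)) OR ((NOT 0 AND 0) XOR (NOT 0 XOR NOT 0))) -> 1
  row 15 [01111]: (((1 AND 1) IMPLIES (0 OR NOT 1)) OR ((NOT 1 AND 1) XOR (NOT 0 XOR NOT 0))) -> 0
  row 16 [10000]: (((0 AND 0) IMPLIES (1 OR NOT 0)) OR ((NOT 0 AND 0) XOR (NOT 1 XOR NOT 1))) -> 1
  row 17 [10001]: (((1 AND 0) IMPLIES (1 OR NOT 1)) OR ((NOT 1 AND 1) XOR (NOT 1 XOR NOT 1))) -> 1
  row 18 [10010]: (((0 AND 0) IMPLIES (1 OR NOT 0)) OR ((NOT 0 AND 0) XOR (NOT 1 XOR NOT 1))) -> 1
  row 19 [10011]: (((1 AND 0) IMPLIES (1 OR NOT 1)) OR ((NOT 1 AND 1) XOR (NOT 1 XOR NOT 1))) -> 1
  row 20 [10100]: (((0 AND 0) IMPLIES (1 OR NOT 0)) OR ((NOT 0 AND 0) XOR (NOT 1 XOR NOT 1))) -> 1
  row 21 [10101]: (((1 AND 0) IMPLIES (1 OR NOT 1)) OR ((NOT 1 AND 1) XOR (NOT 1 XOR NOT 1))) -> 1
  row 22 [10110]: (((0 AND 0) IMPLIES (1 OR NOT 0)) OR ((NOT 0 AND 0) XOR (NOT 1 XOR NOT 1))) -> 1
  row 23 [10111]: (((1 AND 0) IMPLIES (1 OR NOT 1)) OR ((NOT 1 AND 1) XOR (NOT 1 XOR NOT 1))) -> 1
  row 24 [11000]: (((0 AND 1) IMPLIES (1 OR NOT 0)) OR ((NOT 0 AND 0) XOR (NOT 1 XOR NOT 1))) -> 1
  row 25 [11001]: (((1 AND 1) IMPLIES (1 OR NOT 1)) OR ((NOT 1 AND 1) XOR (NOT 1 XOR NOT 1))) -> 1
  row 26 [11010]: (((0 AND 1) IMPLIES (1 OR NOT 0)) OR ((NOT 0 AND 0) XOR (NOT 1 XOR NOT 1))) -> 1
  row 27 [11011]: (((1 AND 1) IMPLIES (1 OR NOT 1)) OR ((NOT 1 AND 1) XOR (NOT 1 XOR NOT 1))) -> 1
  row 28 [11100]: (((0 AND 1) IMPLIES (1 OR NOT 0)) OR ((NOT 0 AND 0) XOR (NOT 1 XOR NOT 1))) -> 1
  row 29 [11101]: (((1 AND 1) IMPLIES (1 OR NOT 1)) OR ((NOT 1 AND 1) XOR (NOT 1 XOR NOT 1))) -> 1
  row 30 [11110]: (((0 AND 1) IMPLIES (1 OR NOT 0)) OR ((NOT 0 AND 0) XOR (NOT 1 XOR NOT 1))) -> 1
  row 31 [11111]: (((1 AND 1) IMPLIES (1 OR NOT 1)) OR ((NOT 1 AND 1) XOR (NOT 1 XOR NOT 1))) -> 1
Full result column, 8 rows per line (x1,x2 fixed per line; x3,x4,x5 runs 000..111 left to right):
  rows 0-7 [x1,x2=00]: 11111111  (ones: 8)
  rows 8-15 [x1,x2=01]: 10101010  (ones: 4)
  rows 16-23 [x1,x2=10]: 11111111  (ones: 8)
  rows 24-31 [x1,x2=11]: 11111111  (ones: 8)
Count of 1-rows = 8+4+8+8 = 28

28
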